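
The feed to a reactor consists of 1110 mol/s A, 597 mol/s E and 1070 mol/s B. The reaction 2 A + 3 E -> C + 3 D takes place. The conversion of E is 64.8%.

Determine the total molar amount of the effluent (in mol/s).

2650 mol/s

E reacted = 0.648 × 597 = 386.9 mol/s; ν_E = −3, so ξ = 386.9/3 = 129 mol/s.
Outlet amounts (n = n₀ + ν ξ):
  A: 1110 − 2(129) = 852.1
  E: 597 − 3(129) = 210.1
  C: 0 + 1(129) = 129
  D: 0 + 3(129) = 386.9
  B: 1070 (inert)
Total out = 852.1 + 210.1 + 129 + 386.9 + 1070 = 2648 mol/s.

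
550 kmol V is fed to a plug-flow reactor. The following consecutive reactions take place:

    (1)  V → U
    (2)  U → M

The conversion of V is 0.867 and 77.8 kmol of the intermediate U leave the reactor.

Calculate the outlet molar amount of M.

Conversion of V: V consumed = 1ξ₁ = 0.867 × 550 → ξ₁ = 476.9 kmol.
U balance: n_U = 0 + 1ξ₁ − 1ξ₂ = 77.8 → ξ₂ = (1·476.9 − 77.8)/1 = 399.1 kmol.
Outlet amounts (n = n₀ + Σ ν·ξ):
  V: 550 − 1(476.9) = 73.15
  U: 0 + 1(476.9) − 1(399.1) = 77.8
  M: 0 + 1(399.1) = 399.1

399 kmol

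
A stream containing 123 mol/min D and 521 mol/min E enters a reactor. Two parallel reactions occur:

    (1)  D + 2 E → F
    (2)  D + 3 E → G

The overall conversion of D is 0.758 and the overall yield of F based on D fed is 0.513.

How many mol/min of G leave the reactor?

Yield of F: 1ξ₁ / 123 = 0.513 → ξ₁ = 63.1 mol/min.
Conversion of D: 1ξ₁ + 1ξ₂ = 0.758 × 123 = 93.23 → ξ₂ = 30.13 mol/min.
Outlet amounts (n = n₀ + Σ ν·ξ):
  D: 123 − 1(63.1) − 1(30.13) = 29.77
  E: 521 − 2(63.1) − 3(30.13) = 304.4
  F: 0 + 1(63.1) = 63.1
  G: 0 + 1(30.13) = 30.13

30.1 mol/min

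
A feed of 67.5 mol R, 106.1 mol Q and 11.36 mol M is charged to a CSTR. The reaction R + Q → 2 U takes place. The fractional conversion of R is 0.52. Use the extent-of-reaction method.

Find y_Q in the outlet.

R reacted = 0.52 × 67.5 = 35.1 mol; ν_R = −1, so ξ = 35.1/1 = 35.1 mol.
Outlet amounts (n = n₀ + ν ξ):
  R: 67.5 − 1(35.1) = 32.4
  Q: 106.1 − 1(35.1) = 71
  U: 0 + 2(35.1) = 70.2
  M: 11.36 (inert)
Total out = 185 mol; y_Q = 71 / 185 = 0.3839.

0.384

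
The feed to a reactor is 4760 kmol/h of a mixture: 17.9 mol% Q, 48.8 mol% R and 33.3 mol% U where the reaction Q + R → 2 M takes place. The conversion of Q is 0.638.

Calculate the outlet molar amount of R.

Q reacted = 0.638 × 852 = 543.6 kmol/h; ν_Q = −1, so ξ = 543.6/1 = 543.6 kmol/h.
Outlet amounts (n = n₀ + ν ξ):
  Q: 852 − 1(543.6) = 308.4
  R: 2323 − 1(543.6) = 1779
  M: 0 + 2(543.6) = 1087
  U: 1585 (inert)

1780 kmol/h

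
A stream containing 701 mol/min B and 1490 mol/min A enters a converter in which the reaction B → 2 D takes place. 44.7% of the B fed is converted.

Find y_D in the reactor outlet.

0.25

B reacted = 0.447 × 701 = 313.3 mol/min; ν_B = −1, so ξ = 313.3/1 = 313.3 mol/min.
Outlet amounts (n = n₀ + ν ξ):
  B: 701 − 1(313.3) = 387.7
  D: 0 + 2(313.3) = 626.7
  A: 1490 (inert)
Total out = 2504 mol/min; y_D = 626.7 / 2504 = 0.2502.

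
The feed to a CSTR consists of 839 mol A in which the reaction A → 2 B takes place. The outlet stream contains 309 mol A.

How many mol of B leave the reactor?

For A: n = n₀ − 1ξ → 309 = 839 − 1ξ, giving ξ = 530 mol.
Outlet amounts (n = n₀ + ν ξ):
  A: 839 − 1(530) = 309
  B: 0 + 2(530) = 1060

1060 mol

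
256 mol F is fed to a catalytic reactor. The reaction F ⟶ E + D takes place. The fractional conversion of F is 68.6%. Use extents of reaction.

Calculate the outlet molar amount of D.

176 mol

F reacted = 0.686 × 256 = 175.6 mol; ν_F = −1, so ξ = 175.6/1 = 175.6 mol.
Outlet amounts (n = n₀ + ν ξ):
  F: 256 − 1(175.6) = 80.38
  E: 0 + 1(175.6) = 175.6
  D: 0 + 1(175.6) = 175.6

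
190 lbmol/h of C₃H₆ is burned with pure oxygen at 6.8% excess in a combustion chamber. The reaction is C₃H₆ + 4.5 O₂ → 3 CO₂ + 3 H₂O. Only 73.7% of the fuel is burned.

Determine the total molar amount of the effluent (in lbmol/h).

1170 lbmol/h

Stoichiometric O₂ = 4.5 × 190 = 855 lbmol/h; O₂ fed = 855 × 1.068 = 913.1 lbmol/h.
Fuel reacted = 0.737 × 190 → ξ = 140 lbmol/h.
Outlet (n = n₀ + ν ξ):
  C₃H₆: 190 − 1(140) = 49.97
  O₂: 913.1 − 4.5(140) = 283
  CO₂: 0 + 3(140) = 420.1
  H₂O: 0 + 3(140) = 420.1
Total out = 49.97 + 283 + 420.1 + 420.1 = 1173 lbmol/h.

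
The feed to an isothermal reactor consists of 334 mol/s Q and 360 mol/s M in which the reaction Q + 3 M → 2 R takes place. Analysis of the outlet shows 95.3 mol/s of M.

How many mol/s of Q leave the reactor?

246 mol/s

For M: n = n₀ − 3ξ → 95.3 = 360 − 3ξ, giving ξ = 88.23 mol/s.
Outlet amounts (n = n₀ + ν ξ):
  Q: 334 − 1(88.23) = 245.8
  M: 360 − 3(88.23) = 95.3
  R: 0 + 2(88.23) = 176.5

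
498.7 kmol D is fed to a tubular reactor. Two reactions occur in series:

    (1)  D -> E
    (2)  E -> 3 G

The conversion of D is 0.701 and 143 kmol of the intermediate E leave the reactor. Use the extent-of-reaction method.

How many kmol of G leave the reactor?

Conversion of D: D consumed = 1ξ₁ = 0.701 × 498.7 → ξ₁ = 349.6 kmol.
E balance: n_E = 0 + 1ξ₁ − 1ξ₂ = 143 → ξ₂ = (1·349.6 − 143)/1 = 206.6 kmol.
Outlet amounts (n = n₀ + Σ ν·ξ):
  D: 498.7 − 1(349.6) = 149.1
  E: 0 + 1(349.6) − 1(206.6) = 143
  G: 0 + 3(206.6) = 619.8

620 kmol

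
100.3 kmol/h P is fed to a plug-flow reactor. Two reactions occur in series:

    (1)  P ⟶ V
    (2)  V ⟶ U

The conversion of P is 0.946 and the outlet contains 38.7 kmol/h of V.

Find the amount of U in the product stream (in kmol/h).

56.2 kmol/h

Conversion of P: P consumed = 1ξ₁ = 0.946 × 100.3 → ξ₁ = 94.88 kmol/h.
V balance: n_V = 0 + 1ξ₁ − 1ξ₂ = 38.7 → ξ₂ = (1·94.88 − 38.7)/1 = 56.18 kmol/h.
Outlet amounts (n = n₀ + Σ ν·ξ):
  P: 100.3 − 1(94.88) = 5.416
  V: 0 + 1(94.88) − 1(56.18) = 38.7
  U: 0 + 1(56.18) = 56.18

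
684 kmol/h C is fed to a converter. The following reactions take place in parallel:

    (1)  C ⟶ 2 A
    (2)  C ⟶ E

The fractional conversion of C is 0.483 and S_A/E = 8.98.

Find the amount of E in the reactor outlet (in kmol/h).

Conversion of C: C consumed = 0.483 × 684 = 330.4 kmol/h = 1ξ₁ + 1ξ₂.
Selectivity: 2ξ₁ / (1ξ₂) = 8.98 → ξ₁ = 4.49 ξ₂.
Substitute: (1·4.49 + 1) ξ₂ = 330.4 → ξ₂ = 60.18 kmol/h, ξ₁ = 270.2 kmol/h.
Outlet amounts (n = n₀ + Σ ν·ξ):
  C: 684 − 1(270.2) − 1(60.18) = 353.6
  A: 0 + 2(270.2) = 540.4
  E: 0 + 1(60.18) = 60.18

60.2 kmol/h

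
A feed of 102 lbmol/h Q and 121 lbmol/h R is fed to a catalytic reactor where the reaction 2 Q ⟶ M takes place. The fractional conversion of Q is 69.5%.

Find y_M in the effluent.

0.189

Q reacted = 0.695 × 102 = 70.89 lbmol/h; ν_Q = −2, so ξ = 70.89/2 = 35.45 lbmol/h.
Outlet amounts (n = n₀ + ν ξ):
  Q: 102 − 2(35.45) = 31.11
  M: 0 + 1(35.45) = 35.45
  R: 121 (inert)
Total out = 187.6 lbmol/h; y_M = 35.45 / 187.6 = 0.189.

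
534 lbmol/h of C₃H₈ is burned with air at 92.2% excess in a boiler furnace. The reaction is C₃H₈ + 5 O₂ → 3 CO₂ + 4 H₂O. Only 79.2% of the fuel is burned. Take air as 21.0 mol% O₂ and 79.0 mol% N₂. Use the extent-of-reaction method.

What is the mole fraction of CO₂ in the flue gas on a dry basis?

0.0535

Stoichiometric O₂ = 5 × 534 = 2670 lbmol/h; O₂ fed = 2670 × 1.922 = 5132 lbmol/h.
N₂ fed = 5132 × 79/21 = 19310 lbmol/h.
Fuel reacted = 0.792 × 534 → ξ = 422.9 lbmol/h.
Outlet (n = n₀ + ν ξ):
  C₃H₈: 534 − 1(422.9) = 111.1
  O₂: 5132 − 5(422.9) = 3017
  N₂: 19310 (inert)
  CO₂: 0 + 3(422.9) = 1269
  H₂O: 0 + 4(422.9) = 1692
Dry total = 23700 lbmol/h; y_CO₂ (dry) = 1269 / 23700 = 0.05353.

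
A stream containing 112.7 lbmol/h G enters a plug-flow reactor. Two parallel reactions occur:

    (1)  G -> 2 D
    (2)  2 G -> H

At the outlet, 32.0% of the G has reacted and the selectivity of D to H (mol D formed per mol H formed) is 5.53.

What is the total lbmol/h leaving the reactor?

Conversion of G: G consumed = 0.32 × 112.7 = 36.06 lbmol/h = 1ξ₁ + 2ξ₂.
Selectivity: 2ξ₁ / (1ξ₂) = 5.53 → ξ₁ = 2.765 ξ₂.
Substitute: (1·2.765 + 2) ξ₂ = 36.06 → ξ₂ = 7.569 lbmol/h, ξ₁ = 20.93 lbmol/h.
Outlet amounts (n = n₀ + Σ ν·ξ):
  G: 112.7 − 1(20.93) − 2(7.569) = 76.64
  D: 0 + 2(20.93) = 41.85
  H: 0 + 1(7.569) = 7.569
Total out = 76.64 + 41.85 + 7.569 = 126.1 lbmol/h.

126 lbmol/h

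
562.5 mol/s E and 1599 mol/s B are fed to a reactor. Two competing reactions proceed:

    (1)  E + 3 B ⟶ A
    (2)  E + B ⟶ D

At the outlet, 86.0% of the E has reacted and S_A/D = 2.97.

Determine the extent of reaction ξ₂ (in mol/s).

Conversion of E: E consumed = 0.86 × 562.5 = 483.8 mol/s = 1ξ₁ + 1ξ₂.
Selectivity: 1ξ₁ / (1ξ₂) = 2.97 → ξ₁ = 2.97 ξ₂.
Substitute: (1·2.97 + 1) ξ₂ = 483.8 → ξ₂ = 121.9 mol/s, ξ₁ = 361.9 mol/s.
Outlet amounts (n = n₀ + Σ ν·ξ):
  E: 562.5 − 1(361.9) − 1(121.9) = 78.75
  B: 1599 − 3(361.9) − 1(121.9) = 391.5
  A: 0 + 1(361.9) = 361.9
  D: 0 + 1(121.9) = 121.9

ξ₂ = 122 mol/s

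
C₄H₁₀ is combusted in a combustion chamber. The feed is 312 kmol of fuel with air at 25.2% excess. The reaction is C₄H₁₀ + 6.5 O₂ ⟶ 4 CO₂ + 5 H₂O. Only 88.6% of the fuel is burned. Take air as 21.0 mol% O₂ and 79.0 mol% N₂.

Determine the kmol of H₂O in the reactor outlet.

1380 kmol

Stoichiometric O₂ = 6.5 × 312 = 2028 kmol; O₂ fed = 2028 × 1.252 = 2539 kmol.
N₂ fed = 2539 × 79/21 = 9552 kmol.
Fuel reacted = 0.886 × 312 → ξ = 276.4 kmol.
Outlet (n = n₀ + ν ξ):
  C₄H₁₀: 312 − 1(276.4) = 35.57
  O₂: 2539 − 6.5(276.4) = 742.2
  N₂: 9552 (inert)
  CO₂: 0 + 4(276.4) = 1106
  H₂O: 0 + 5(276.4) = 1382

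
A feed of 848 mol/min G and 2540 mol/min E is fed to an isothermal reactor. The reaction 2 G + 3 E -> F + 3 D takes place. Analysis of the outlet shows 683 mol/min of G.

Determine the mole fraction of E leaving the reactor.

0.694

For G: n = n₀ − 2ξ → 683 = 848 − 2ξ, giving ξ = 82.5 mol/min.
Outlet amounts (n = n₀ + ν ξ):
  G: 848 − 2(82.5) = 683
  E: 2540 − 3(82.5) = 2292
  F: 0 + 1(82.5) = 82.5
  D: 0 + 3(82.5) = 247.5
Total out = 3306 mol/min; y_E = 2292 / 3306 = 0.6935.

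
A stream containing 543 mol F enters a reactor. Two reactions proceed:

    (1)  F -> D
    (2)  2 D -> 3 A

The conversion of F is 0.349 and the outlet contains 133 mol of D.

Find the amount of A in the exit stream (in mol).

84.8 mol

Conversion of F: F consumed = 1ξ₁ = 0.349 × 543 → ξ₁ = 189.5 mol.
D balance: n_D = 0 + 1ξ₁ − 2ξ₂ = 133 → ξ₂ = (1·189.5 − 133)/2 = 28.25 mol.
Outlet amounts (n = n₀ + Σ ν·ξ):
  F: 543 − 1(189.5) = 353.5
  D: 0 + 1(189.5) − 2(28.25) = 133
  A: 0 + 3(28.25) = 84.76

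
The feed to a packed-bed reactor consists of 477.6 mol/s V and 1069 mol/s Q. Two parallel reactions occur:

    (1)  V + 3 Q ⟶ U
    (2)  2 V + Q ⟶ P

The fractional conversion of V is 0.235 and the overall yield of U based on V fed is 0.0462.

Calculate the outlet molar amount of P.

Yield of U: 1ξ₁ / 477.6 = 0.0462 → ξ₁ = 22.07 mol/s.
Conversion of V: 1ξ₁ + 2ξ₂ = 0.235 × 477.6 = 112.2 → ξ₂ = 45.09 mol/s.
Outlet amounts (n = n₀ + Σ ν·ξ):
  V: 477.6 − 1(22.07) − 2(45.09) = 365.4
  Q: 1069 − 3(22.07) − 1(45.09) = 957.7
  U: 0 + 1(22.07) = 22.07
  P: 0 + 1(45.09) = 45.09

45.1 mol/s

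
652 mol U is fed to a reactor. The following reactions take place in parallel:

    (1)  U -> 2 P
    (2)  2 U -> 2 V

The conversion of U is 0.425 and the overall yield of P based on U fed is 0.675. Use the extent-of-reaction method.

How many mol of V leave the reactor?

Yield of P: 2ξ₁ / 652 = 0.675 → ξ₁ = 220.1 mol.
Conversion of U: 1ξ₁ + 2ξ₂ = 0.425 × 652 = 277.1 → ξ₂ = 28.52 mol.
Outlet amounts (n = n₀ + Σ ν·ξ):
  U: 652 − 1(220.1) − 2(28.52) = 374.9
  P: 0 + 2(220.1) = 440.1
  V: 0 + 2(28.52) = 57.05

57 mol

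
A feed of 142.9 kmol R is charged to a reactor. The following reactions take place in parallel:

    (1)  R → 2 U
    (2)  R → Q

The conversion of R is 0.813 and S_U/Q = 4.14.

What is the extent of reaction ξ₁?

Conversion of R: R consumed = 0.813 × 142.9 = 116.2 kmol = 1ξ₁ + 1ξ₂.
Selectivity: 2ξ₁ / (1ξ₂) = 4.14 → ξ₁ = 2.07 ξ₂.
Substitute: (1·2.07 + 1) ξ₂ = 116.2 → ξ₂ = 37.84 kmol, ξ₁ = 78.33 kmol.
Outlet amounts (n = n₀ + Σ ν·ξ):
  R: 142.9 − 1(78.33) − 1(37.84) = 26.72
  U: 0 + 2(78.33) = 156.7
  Q: 0 + 1(37.84) = 37.84

ξ₁ = 78.3 kmol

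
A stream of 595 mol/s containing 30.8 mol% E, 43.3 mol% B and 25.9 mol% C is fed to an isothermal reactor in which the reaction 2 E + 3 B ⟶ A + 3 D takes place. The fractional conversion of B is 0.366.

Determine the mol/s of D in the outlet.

B reacted = 0.366 × 257.6 = 94.29 mol/s; ν_B = −3, so ξ = 94.29/3 = 31.43 mol/s.
Outlet amounts (n = n₀ + ν ξ):
  E: 183.3 − 2(31.43) = 120.4
  B: 257.6 − 3(31.43) = 163.3
  A: 0 + 1(31.43) = 31.43
  D: 0 + 3(31.43) = 94.29
  C: 154.1 (inert)

94.3 mol/s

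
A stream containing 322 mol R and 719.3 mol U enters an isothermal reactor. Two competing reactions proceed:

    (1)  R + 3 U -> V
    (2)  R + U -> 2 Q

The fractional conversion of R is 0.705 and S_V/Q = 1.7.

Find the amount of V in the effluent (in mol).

175 mol

Conversion of R: R consumed = 0.705 × 322 = 227 mol = 1ξ₁ + 1ξ₂.
Selectivity: 1ξ₁ / (2ξ₂) = 1.7 → ξ₁ = 3.4 ξ₂.
Substitute: (1·3.4 + 1) ξ₂ = 227 → ξ₂ = 51.59 mol, ξ₁ = 175.4 mol.
Outlet amounts (n = n₀ + Σ ν·ξ):
  R: 322 − 1(175.4) − 1(51.59) = 94.99
  U: 719.3 − 3(175.4) − 1(51.59) = 141.5
  V: 0 + 1(175.4) = 175.4
  Q: 0 + 2(51.59) = 103.2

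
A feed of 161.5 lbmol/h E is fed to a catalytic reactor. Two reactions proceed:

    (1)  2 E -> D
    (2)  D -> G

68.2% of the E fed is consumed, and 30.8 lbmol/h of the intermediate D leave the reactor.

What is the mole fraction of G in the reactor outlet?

Conversion of E: E consumed = 2ξ₁ = 0.682 × 161.5 → ξ₁ = 55.07 lbmol/h.
D balance: n_D = 0 + 1ξ₁ − 1ξ₂ = 30.8 → ξ₂ = (1·55.07 − 30.8)/1 = 24.27 lbmol/h.
Outlet amounts (n = n₀ + Σ ν·ξ):
  E: 161.5 − 2(55.07) = 51.36
  D: 0 + 1(55.07) − 1(24.27) = 30.8
  G: 0 + 1(24.27) = 24.27
Total out = 106.4 lbmol/h; y_G = 24.27 / 106.4 = 0.2281.

0.228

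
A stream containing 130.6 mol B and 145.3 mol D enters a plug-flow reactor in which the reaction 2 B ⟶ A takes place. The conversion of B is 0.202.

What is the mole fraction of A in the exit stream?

0.0502

B reacted = 0.202 × 130.6 = 26.38 mol; ν_B = −2, so ξ = 26.38/2 = 13.19 mol.
Outlet amounts (n = n₀ + ν ξ):
  B: 130.6 − 2(13.19) = 104.2
  A: 0 + 1(13.19) = 13.19
  D: 145.3 (inert)
Total out = 262.7 mol; y_A = 13.19 / 262.7 = 0.05021.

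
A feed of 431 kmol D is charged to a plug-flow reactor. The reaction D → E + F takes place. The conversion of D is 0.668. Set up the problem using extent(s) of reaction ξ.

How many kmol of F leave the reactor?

D reacted = 0.668 × 431 = 287.9 kmol; ν_D = −1, so ξ = 287.9/1 = 287.9 kmol.
Outlet amounts (n = n₀ + ν ξ):
  D: 431 − 1(287.9) = 143.1
  E: 0 + 1(287.9) = 287.9
  F: 0 + 1(287.9) = 287.9

288 kmol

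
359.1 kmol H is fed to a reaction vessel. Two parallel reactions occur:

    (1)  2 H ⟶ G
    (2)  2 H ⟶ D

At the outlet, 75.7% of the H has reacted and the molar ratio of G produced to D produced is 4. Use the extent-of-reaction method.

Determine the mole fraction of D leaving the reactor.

Conversion of H: H consumed = 0.757 × 359.1 = 271.8 kmol = 2ξ₁ + 2ξ₂.
Selectivity: 1ξ₁ / (1ξ₂) = 4 → ξ₁ = 4 ξ₂.
Substitute: (2·4 + 2) ξ₂ = 271.8 → ξ₂ = 27.18 kmol, ξ₁ = 108.7 kmol.
Outlet amounts (n = n₀ + Σ ν·ξ):
  H: 359.1 − 2(108.7) − 2(27.18) = 87.26
  G: 0 + 1(108.7) = 108.7
  D: 0 + 1(27.18) = 27.18
Total out = 223.2 kmol; y_D = 27.18 / 223.2 = 0.1218.

0.122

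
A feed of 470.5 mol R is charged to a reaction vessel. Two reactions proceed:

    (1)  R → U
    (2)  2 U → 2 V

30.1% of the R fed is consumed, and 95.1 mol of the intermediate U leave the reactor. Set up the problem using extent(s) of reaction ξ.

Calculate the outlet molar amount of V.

Conversion of R: R consumed = 1ξ₁ = 0.301 × 470.5 → ξ₁ = 141.6 mol.
U balance: n_U = 0 + 1ξ₁ − 2ξ₂ = 95.1 → ξ₂ = (1·141.6 − 95.1)/2 = 23.26 mol.
Outlet amounts (n = n₀ + Σ ν·ξ):
  R: 470.5 − 1(141.6) = 328.9
  U: 0 + 1(141.6) − 2(23.26) = 95.1
  V: 0 + 2(23.26) = 46.52

46.5 mol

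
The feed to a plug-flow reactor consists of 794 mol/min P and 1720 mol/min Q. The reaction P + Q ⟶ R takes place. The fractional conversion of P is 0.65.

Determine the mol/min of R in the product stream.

516 mol/min

P reacted = 0.65 × 794 = 516.1 mol/min; ν_P = −1, so ξ = 516.1/1 = 516.1 mol/min.
Outlet amounts (n = n₀ + ν ξ):
  P: 794 − 1(516.1) = 277.9
  Q: 1720 − 1(516.1) = 1204
  R: 0 + 1(516.1) = 516.1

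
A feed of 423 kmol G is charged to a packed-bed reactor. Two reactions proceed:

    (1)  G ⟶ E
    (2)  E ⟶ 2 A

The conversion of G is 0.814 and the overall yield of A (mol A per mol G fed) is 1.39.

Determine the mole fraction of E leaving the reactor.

0.0702

Conversion of G: G consumed = 1ξ₁ = 0.814 × 423 → ξ₁ = 344.3 kmol.
Yield of A: 2ξ₂ / 423 = 1.39 → ξ₂ = 294 kmol.
Outlet amounts (n = n₀ + Σ ν·ξ):
  G: 423 − 1(344.3) = 78.68
  E: 0 + 1(344.3) − 1(294) = 50.34
  A: 0 + 2(294) = 588
Total out = 717 kmol; y_E = 50.34 / 717 = 0.07021.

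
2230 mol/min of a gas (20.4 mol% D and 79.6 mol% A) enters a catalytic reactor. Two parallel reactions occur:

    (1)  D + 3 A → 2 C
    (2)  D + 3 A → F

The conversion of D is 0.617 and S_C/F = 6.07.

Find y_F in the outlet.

0.0435

Conversion of D: D consumed = 0.617 × 454.9 = 280.7 mol/min = 1ξ₁ + 1ξ₂.
Selectivity: 2ξ₁ / (1ξ₂) = 6.07 → ξ₁ = 3.035 ξ₂.
Substitute: (1·3.035 + 1) ξ₂ = 280.7 → ξ₂ = 69.56 mol/min, ξ₁ = 211.1 mol/min.
Outlet amounts (n = n₀ + Σ ν·ξ):
  D: 454.9 − 1(211.1) − 1(69.56) = 174.2
  A: 1775 − 3(211.1) − 3(69.56) = 933
  C: 0 + 2(211.1) = 422.2
  F: 0 + 1(69.56) = 69.56
Total out = 1599 mol/min; y_F = 69.56 / 1599 = 0.0435.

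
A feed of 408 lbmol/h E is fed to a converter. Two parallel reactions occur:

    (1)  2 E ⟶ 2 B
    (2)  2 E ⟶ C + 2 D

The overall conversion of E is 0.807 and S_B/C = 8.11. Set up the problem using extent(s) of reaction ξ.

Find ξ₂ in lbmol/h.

Conversion of E: E consumed = 0.807 × 408 = 329.3 lbmol/h = 2ξ₁ + 2ξ₂.
Selectivity: 2ξ₁ / (1ξ₂) = 8.11 → ξ₁ = 4.055 ξ₂.
Substitute: (2·4.055 + 2) ξ₂ = 329.3 → ξ₂ = 32.57 lbmol/h, ξ₁ = 132.1 lbmol/h.
Outlet amounts (n = n₀ + Σ ν·ξ):
  E: 408 − 2(132.1) − 2(32.57) = 78.74
  B: 0 + 2(132.1) = 264.1
  C: 0 + 1(32.57) = 32.57
  D: 0 + 2(32.57) = 65.13

ξ₂ = 32.6 lbmol/h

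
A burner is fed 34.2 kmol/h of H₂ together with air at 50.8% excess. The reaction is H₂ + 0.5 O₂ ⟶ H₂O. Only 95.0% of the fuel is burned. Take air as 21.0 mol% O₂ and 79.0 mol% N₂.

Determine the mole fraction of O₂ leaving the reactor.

0.0678

Stoichiometric O₂ = 0.5 × 34.2 = 17.1 kmol/h; O₂ fed = 17.1 × 1.508 = 25.79 kmol/h.
N₂ fed = 25.79 × 79/21 = 97.01 kmol/h.
Fuel reacted = 0.95 × 34.2 → ξ = 32.49 kmol/h.
Outlet (n = n₀ + ν ξ):
  H₂: 34.2 − 1(32.49) = 1.71
  O₂: 25.79 − 0.5(32.49) = 9.542
  N₂: 97.01 (inert)
  H₂O: 0 + 1(32.49) = 32.49
Total out = 140.7 kmol/h; y_O₂ = 9.542 / 140.7 = 0.06779.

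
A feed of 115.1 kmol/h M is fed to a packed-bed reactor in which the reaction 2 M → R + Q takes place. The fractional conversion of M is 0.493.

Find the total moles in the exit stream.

115 kmol/h

M reacted = 0.493 × 115.1 = 56.74 kmol/h; ν_M = −2, so ξ = 56.74/2 = 28.37 kmol/h.
Outlet amounts (n = n₀ + ν ξ):
  M: 115.1 − 2(28.37) = 58.36
  R: 0 + 1(28.37) = 28.37
  Q: 0 + 1(28.37) = 28.37
Total out = 58.36 + 28.37 + 28.37 = 115.1 kmol/h.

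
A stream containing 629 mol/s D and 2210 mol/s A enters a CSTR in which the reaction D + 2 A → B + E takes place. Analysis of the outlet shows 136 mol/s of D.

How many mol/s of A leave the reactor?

1220 mol/s

For D: n = n₀ − 1ξ → 136 = 629 − 1ξ, giving ξ = 493 mol/s.
Outlet amounts (n = n₀ + ν ξ):
  D: 629 − 1(493) = 136
  A: 2210 − 2(493) = 1224
  B: 0 + 1(493) = 493
  E: 0 + 1(493) = 493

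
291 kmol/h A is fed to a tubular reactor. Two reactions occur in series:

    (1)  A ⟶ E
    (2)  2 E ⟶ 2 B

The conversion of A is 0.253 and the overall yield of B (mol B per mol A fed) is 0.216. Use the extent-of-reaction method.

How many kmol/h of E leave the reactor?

Conversion of A: A consumed = 1ξ₁ = 0.253 × 291 → ξ₁ = 73.62 kmol/h.
Yield of B: 2ξ₂ / 291 = 0.216 → ξ₂ = 31.43 kmol/h.
Outlet amounts (n = n₀ + Σ ν·ξ):
  A: 291 − 1(73.62) = 217.4
  E: 0 + 1(73.62) − 2(31.43) = 10.77
  B: 0 + 2(31.43) = 62.86

10.8 kmol/h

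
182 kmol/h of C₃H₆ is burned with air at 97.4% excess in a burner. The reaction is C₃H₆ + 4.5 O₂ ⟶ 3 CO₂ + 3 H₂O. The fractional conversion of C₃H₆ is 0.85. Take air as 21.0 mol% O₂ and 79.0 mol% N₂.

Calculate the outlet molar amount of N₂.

Stoichiometric O₂ = 4.5 × 182 = 819 kmol/h; O₂ fed = 819 × 1.974 = 1617 kmol/h.
N₂ fed = 1617 × 79/21 = 6082 kmol/h.
Fuel reacted = 0.85 × 182 → ξ = 154.7 kmol/h.
Outlet (n = n₀ + ν ξ):
  C₃H₆: 182 − 1(154.7) = 27.3
  O₂: 1617 − 4.5(154.7) = 920.6
  N₂: 6082 (inert)
  CO₂: 0 + 3(154.7) = 464.1
  H₂O: 0 + 3(154.7) = 464.1

6080 kmol/h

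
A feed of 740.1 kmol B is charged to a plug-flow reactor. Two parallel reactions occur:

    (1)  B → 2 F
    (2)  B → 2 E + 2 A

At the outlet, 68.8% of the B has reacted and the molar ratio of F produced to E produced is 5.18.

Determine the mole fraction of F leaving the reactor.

0.604

Conversion of B: B consumed = 0.688 × 740.1 = 509.2 kmol = 1ξ₁ + 1ξ₂.
Selectivity: 2ξ₁ / (2ξ₂) = 5.18 → ξ₁ = 5.18 ξ₂.
Substitute: (1·5.18 + 1) ξ₂ = 509.2 → ξ₂ = 82.39 kmol, ξ₁ = 426.8 kmol.
Outlet amounts (n = n₀ + Σ ν·ξ):
  B: 740.1 − 1(426.8) − 1(82.39) = 230.9
  F: 0 + 2(426.8) = 853.6
  E: 0 + 2(82.39) = 164.8
  A: 0 + 2(82.39) = 164.8
Total out = 1414 kmol; y_F = 853.6 / 1414 = 0.6036.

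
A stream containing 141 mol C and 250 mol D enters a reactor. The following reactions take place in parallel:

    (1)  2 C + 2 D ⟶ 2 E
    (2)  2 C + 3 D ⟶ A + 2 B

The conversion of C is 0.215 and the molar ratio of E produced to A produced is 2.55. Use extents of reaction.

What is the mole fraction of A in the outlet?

Conversion of C: C consumed = 0.215 × 141 = 30.32 mol = 2ξ₁ + 2ξ₂.
Selectivity: 2ξ₁ / (1ξ₂) = 2.55 → ξ₁ = 1.275 ξ₂.
Substitute: (2·1.275 + 2) ξ₂ = 30.32 → ξ₂ = 6.663 mol, ξ₁ = 8.495 mol.
Outlet amounts (n = n₀ + Σ ν·ξ):
  C: 141 − 2(8.495) − 2(6.663) = 110.7
  D: 250 − 2(8.495) − 3(6.663) = 213
  E: 0 + 2(8.495) = 16.99
  A: 0 + 1(6.663) = 6.663
  B: 0 + 2(6.663) = 13.33
Total out = 360.7 mol; y_A = 6.663 / 360.7 = 0.01847.

0.0185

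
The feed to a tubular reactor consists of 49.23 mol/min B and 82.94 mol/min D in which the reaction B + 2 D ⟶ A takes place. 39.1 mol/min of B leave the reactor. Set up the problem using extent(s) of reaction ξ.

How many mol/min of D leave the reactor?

For B: n = n₀ − 1ξ → 39.1 = 49.23 − 1ξ, giving ξ = 10.13 mol/min.
Outlet amounts (n = n₀ + ν ξ):
  B: 49.23 − 1(10.13) = 39.1
  D: 82.94 − 2(10.13) = 62.68
  A: 0 + 1(10.13) = 10.13

62.7 mol/min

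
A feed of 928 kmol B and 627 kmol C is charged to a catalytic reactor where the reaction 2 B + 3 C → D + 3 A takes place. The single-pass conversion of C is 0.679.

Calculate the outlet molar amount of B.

644 kmol

C reacted = 0.679 × 627 = 425.7 kmol; ν_C = −3, so ξ = 425.7/3 = 141.9 kmol.
Outlet amounts (n = n₀ + ν ξ):
  B: 928 − 2(141.9) = 644.2
  C: 627 − 3(141.9) = 201.3
  D: 0 + 1(141.9) = 141.9
  A: 0 + 3(141.9) = 425.7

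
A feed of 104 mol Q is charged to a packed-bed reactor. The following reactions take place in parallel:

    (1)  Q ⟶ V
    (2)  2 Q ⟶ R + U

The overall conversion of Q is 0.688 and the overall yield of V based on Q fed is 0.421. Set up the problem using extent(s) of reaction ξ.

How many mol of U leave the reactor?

13.9 mol

Yield of V: 1ξ₁ / 104 = 0.421 → ξ₁ = 43.78 mol.
Conversion of Q: 1ξ₁ + 2ξ₂ = 0.688 × 104 = 71.55 → ξ₂ = 13.88 mol.
Outlet amounts (n = n₀ + Σ ν·ξ):
  Q: 104 − 1(43.78) − 2(13.88) = 32.45
  V: 0 + 1(43.78) = 43.78
  R: 0 + 1(13.88) = 13.88
  U: 0 + 1(13.88) = 13.88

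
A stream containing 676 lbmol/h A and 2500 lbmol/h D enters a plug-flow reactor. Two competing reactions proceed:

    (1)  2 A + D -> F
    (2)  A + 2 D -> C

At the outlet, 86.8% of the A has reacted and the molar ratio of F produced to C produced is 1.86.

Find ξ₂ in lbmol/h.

ξ₂ = 124 lbmol/h

Conversion of A: A consumed = 0.868 × 676 = 586.8 lbmol/h = 2ξ₁ + 1ξ₂.
Selectivity: 1ξ₁ / (1ξ₂) = 1.86 → ξ₁ = 1.86 ξ₂.
Substitute: (2·1.86 + 1) ξ₂ = 586.8 → ξ₂ = 124.3 lbmol/h, ξ₁ = 231.2 lbmol/h.
Outlet amounts (n = n₀ + Σ ν·ξ):
  A: 676 − 2(231.2) − 1(124.3) = 89.23
  D: 2500 − 1(231.2) − 2(124.3) = 2020
  F: 0 + 1(231.2) = 231.2
  C: 0 + 1(124.3) = 124.3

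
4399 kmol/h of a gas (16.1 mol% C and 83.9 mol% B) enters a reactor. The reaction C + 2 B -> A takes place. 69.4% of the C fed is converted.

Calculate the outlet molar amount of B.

C reacted = 0.694 × 708.2 = 491.5 kmol/h; ν_C = −1, so ξ = 491.5/1 = 491.5 kmol/h.
Outlet amounts (n = n₀ + ν ξ):
  C: 708.2 − 1(491.5) = 216.7
  B: 3691 − 2(491.5) = 2708
  A: 0 + 1(491.5) = 491.5

2710 kmol/h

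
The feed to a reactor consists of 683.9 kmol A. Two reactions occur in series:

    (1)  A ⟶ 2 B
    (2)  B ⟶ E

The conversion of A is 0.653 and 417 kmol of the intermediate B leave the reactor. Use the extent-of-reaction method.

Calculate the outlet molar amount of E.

476 kmol

Conversion of A: A consumed = 1ξ₁ = 0.653 × 683.9 → ξ₁ = 446.6 kmol.
B balance: n_B = 0 + 2ξ₁ − 1ξ₂ = 417 → ξ₂ = (2·446.6 − 417)/1 = 476.2 kmol.
Outlet amounts (n = n₀ + Σ ν·ξ):
  A: 683.9 − 1(446.6) = 237.3
  B: 0 + 2(446.6) − 1(476.2) = 417
  E: 0 + 1(476.2) = 476.2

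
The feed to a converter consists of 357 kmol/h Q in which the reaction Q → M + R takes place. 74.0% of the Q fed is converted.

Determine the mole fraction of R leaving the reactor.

Q reacted = 0.74 × 357 = 264.2 kmol/h; ν_Q = −1, so ξ = 264.2/1 = 264.2 kmol/h.
Outlet amounts (n = n₀ + ν ξ):
  Q: 357 − 1(264.2) = 92.82
  M: 0 + 1(264.2) = 264.2
  R: 0 + 1(264.2) = 264.2
Total out = 621.2 kmol/h; y_R = 264.2 / 621.2 = 0.4253.

0.425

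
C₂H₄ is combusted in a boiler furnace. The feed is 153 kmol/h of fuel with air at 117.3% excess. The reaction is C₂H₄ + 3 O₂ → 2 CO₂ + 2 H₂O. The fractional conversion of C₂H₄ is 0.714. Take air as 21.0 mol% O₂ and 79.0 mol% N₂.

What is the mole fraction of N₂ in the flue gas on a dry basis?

Stoichiometric O₂ = 3 × 153 = 459 kmol/h; O₂ fed = 459 × 2.173 = 997.4 kmol/h.
N₂ fed = 997.4 × 79/21 = 3752 kmol/h.
Fuel reacted = 0.714 × 153 → ξ = 109.2 kmol/h.
Outlet (n = n₀ + ν ξ):
  C₂H₄: 153 − 1(109.2) = 43.76
  O₂: 997.4 − 3(109.2) = 669.7
  N₂: 3752 (inert)
  CO₂: 0 + 2(109.2) = 218.5
  H₂O: 0 + 2(109.2) = 218.5
Dry total = 4684 kmol/h; y_N₂ (dry) = 3752 / 4684 = 0.801.

0.801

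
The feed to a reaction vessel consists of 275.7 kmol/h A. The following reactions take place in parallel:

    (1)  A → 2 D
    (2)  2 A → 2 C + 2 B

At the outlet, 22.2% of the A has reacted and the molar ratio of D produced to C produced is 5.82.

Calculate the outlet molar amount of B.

Conversion of A: A consumed = 0.222 × 275.7 = 61.21 kmol/h = 1ξ₁ + 2ξ₂.
Selectivity: 2ξ₁ / (2ξ₂) = 5.82 → ξ₁ = 5.82 ξ₂.
Substitute: (1·5.82 + 2) ξ₂ = 61.21 → ξ₂ = 7.827 kmol/h, ξ₁ = 45.55 kmol/h.
Outlet amounts (n = n₀ + Σ ν·ξ):
  A: 275.7 − 1(45.55) − 2(7.827) = 214.5
  D: 0 + 2(45.55) = 91.1
  C: 0 + 2(7.827) = 15.65
  B: 0 + 2(7.827) = 15.65

15.7 kmol/h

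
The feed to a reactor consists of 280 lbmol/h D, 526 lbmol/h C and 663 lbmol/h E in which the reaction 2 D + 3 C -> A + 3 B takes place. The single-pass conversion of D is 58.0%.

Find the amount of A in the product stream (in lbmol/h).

81.2 lbmol/h

D reacted = 0.58 × 280 = 162.4 lbmol/h; ν_D = −2, so ξ = 162.4/2 = 81.2 lbmol/h.
Outlet amounts (n = n₀ + ν ξ):
  D: 280 − 2(81.2) = 117.6
  C: 526 − 3(81.2) = 282.4
  A: 0 + 1(81.2) = 81.2
  B: 0 + 3(81.2) = 243.6
  E: 663 (inert)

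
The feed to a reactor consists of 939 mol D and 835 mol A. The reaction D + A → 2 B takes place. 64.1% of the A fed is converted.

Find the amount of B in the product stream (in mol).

1070 mol

A reacted = 0.641 × 835 = 535.2 mol; ν_A = −1, so ξ = 535.2/1 = 535.2 mol.
Outlet amounts (n = n₀ + ν ξ):
  D: 939 − 1(535.2) = 403.8
  A: 835 − 1(535.2) = 299.8
  B: 0 + 2(535.2) = 1070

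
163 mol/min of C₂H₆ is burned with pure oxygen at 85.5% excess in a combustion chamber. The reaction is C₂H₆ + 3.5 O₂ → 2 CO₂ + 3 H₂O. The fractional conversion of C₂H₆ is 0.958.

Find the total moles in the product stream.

Stoichiometric O₂ = 3.5 × 163 = 570.5 mol/min; O₂ fed = 570.5 × 1.855 = 1058 mol/min.
Fuel reacted = 0.958 × 163 → ξ = 156.2 mol/min.
Outlet (n = n₀ + ν ξ):
  C₂H₆: 163 − 1(156.2) = 6.846
  O₂: 1058 − 3.5(156.2) = 511.7
  CO₂: 0 + 2(156.2) = 312.3
  H₂O: 0 + 3(156.2) = 468.5
Total out = 6.846 + 511.7 + 312.3 + 468.5 = 1299 mol/min.

1300 mol/min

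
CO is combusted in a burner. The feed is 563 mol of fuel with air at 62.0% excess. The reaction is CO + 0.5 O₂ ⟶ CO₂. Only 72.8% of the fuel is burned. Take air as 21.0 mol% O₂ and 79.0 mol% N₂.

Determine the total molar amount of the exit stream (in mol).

2530 mol

Stoichiometric O₂ = 0.5 × 563 = 281.5 mol; O₂ fed = 281.5 × 1.620 = 456 mol.
N₂ fed = 456 × 79/21 = 1716 mol.
Fuel reacted = 0.728 × 563 → ξ = 409.9 mol.
Outlet (n = n₀ + ν ξ):
  CO: 563 − 1(409.9) = 153.1
  O₂: 456 − 0.5(409.9) = 251.1
  N₂: 1716 (inert)
  CO₂: 0 + 1(409.9) = 409.9
Total out = 153.1 + 251.1 + 1716 + 409.9 = 2530 mol.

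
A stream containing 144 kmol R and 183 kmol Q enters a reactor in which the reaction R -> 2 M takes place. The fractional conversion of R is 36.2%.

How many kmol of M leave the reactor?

104 kmol

R reacted = 0.362 × 144 = 52.13 kmol; ν_R = −1, so ξ = 52.13/1 = 52.13 kmol.
Outlet amounts (n = n₀ + ν ξ):
  R: 144 − 1(52.13) = 91.87
  M: 0 + 2(52.13) = 104.3
  Q: 183 (inert)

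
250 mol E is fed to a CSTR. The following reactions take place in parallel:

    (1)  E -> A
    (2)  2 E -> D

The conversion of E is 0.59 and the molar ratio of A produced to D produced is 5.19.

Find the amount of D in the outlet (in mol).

Conversion of E: E consumed = 0.59 × 250 = 147.5 mol = 1ξ₁ + 2ξ₂.
Selectivity: 1ξ₁ / (1ξ₂) = 5.19 → ξ₁ = 5.19 ξ₂.
Substitute: (1·5.19 + 2) ξ₂ = 147.5 → ξ₂ = 20.51 mol, ξ₁ = 106.5 mol.
Outlet amounts (n = n₀ + Σ ν·ξ):
  E: 250 − 1(106.5) − 2(20.51) = 102.5
  A: 0 + 1(106.5) = 106.5
  D: 0 + 1(20.51) = 20.51

20.5 mol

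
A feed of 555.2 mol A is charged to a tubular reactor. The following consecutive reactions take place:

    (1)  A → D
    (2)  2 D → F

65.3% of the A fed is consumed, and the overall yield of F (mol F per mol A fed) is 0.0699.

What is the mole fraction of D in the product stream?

0.552

Conversion of A: A consumed = 1ξ₁ = 0.653 × 555.2 → ξ₁ = 362.5 mol.
Yield of F: 1ξ₂ / 555.2 = 0.0699 → ξ₂ = 38.81 mol.
Outlet amounts (n = n₀ + Σ ν·ξ):
  A: 555.2 − 1(362.5) = 192.7
  D: 0 + 1(362.5) − 2(38.81) = 284.9
  F: 0 + 1(38.81) = 38.81
Total out = 516.4 mol; y_D = 284.9 / 516.4 = 0.5518.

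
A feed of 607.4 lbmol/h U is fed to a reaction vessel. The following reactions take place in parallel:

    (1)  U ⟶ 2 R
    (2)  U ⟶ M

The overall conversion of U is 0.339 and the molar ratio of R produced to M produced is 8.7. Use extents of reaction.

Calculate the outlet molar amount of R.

335 lbmol/h

Conversion of U: U consumed = 0.339 × 607.4 = 205.9 lbmol/h = 1ξ₁ + 1ξ₂.
Selectivity: 2ξ₁ / (1ξ₂) = 8.7 → ξ₁ = 4.35 ξ₂.
Substitute: (1·4.35 + 1) ξ₂ = 205.9 → ξ₂ = 38.49 lbmol/h, ξ₁ = 167.4 lbmol/h.
Outlet amounts (n = n₀ + Σ ν·ξ):
  U: 607.4 − 1(167.4) − 1(38.49) = 401.5
  R: 0 + 2(167.4) = 334.8
  M: 0 + 1(38.49) = 38.49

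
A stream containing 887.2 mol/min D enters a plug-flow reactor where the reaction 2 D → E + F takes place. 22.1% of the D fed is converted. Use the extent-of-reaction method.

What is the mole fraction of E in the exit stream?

D reacted = 0.221 × 887.2 = 196.1 mol/min; ν_D = −2, so ξ = 196.1/2 = 98.04 mol/min.
Outlet amounts (n = n₀ + ν ξ):
  D: 887.2 − 2(98.04) = 691.1
  E: 0 + 1(98.04) = 98.04
  F: 0 + 1(98.04) = 98.04
Total out = 887.2 mol/min; y_E = 98.04 / 887.2 = 0.1105.

0.111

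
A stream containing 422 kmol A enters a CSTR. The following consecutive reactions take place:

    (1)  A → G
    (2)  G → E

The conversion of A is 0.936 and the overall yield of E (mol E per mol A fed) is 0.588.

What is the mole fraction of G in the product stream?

Conversion of A: A consumed = 1ξ₁ = 0.936 × 422 → ξ₁ = 395 kmol.
Yield of E: 1ξ₂ / 422 = 0.588 → ξ₂ = 248.1 kmol.
Outlet amounts (n = n₀ + Σ ν·ξ):
  A: 422 − 1(395) = 27.01
  G: 0 + 1(395) − 1(248.1) = 146.9
  E: 0 + 1(248.1) = 248.1
Total out = 422 kmol; y_G = 146.9 / 422 = 0.348.

0.348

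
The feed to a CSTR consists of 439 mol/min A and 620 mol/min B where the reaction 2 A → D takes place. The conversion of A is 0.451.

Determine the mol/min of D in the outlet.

99 mol/min

A reacted = 0.451 × 439 = 198 mol/min; ν_A = −2, so ξ = 198/2 = 98.99 mol/min.
Outlet amounts (n = n₀ + ν ξ):
  A: 439 − 2(98.99) = 241
  D: 0 + 1(98.99) = 98.99
  B: 620 (inert)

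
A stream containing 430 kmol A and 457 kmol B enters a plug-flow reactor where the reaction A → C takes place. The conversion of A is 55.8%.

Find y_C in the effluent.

0.271

A reacted = 0.558 × 430 = 239.9 kmol; ν_A = −1, so ξ = 239.9/1 = 239.9 kmol.
Outlet amounts (n = n₀ + ν ξ):
  A: 430 − 1(239.9) = 190.1
  C: 0 + 1(239.9) = 239.9
  B: 457 (inert)
Total out = 887 kmol; y_C = 239.9 / 887 = 0.2705.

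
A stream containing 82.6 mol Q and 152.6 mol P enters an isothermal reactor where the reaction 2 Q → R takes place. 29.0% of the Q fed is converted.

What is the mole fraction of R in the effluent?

0.0537

Q reacted = 0.29 × 82.6 = 23.95 mol; ν_Q = −2, so ξ = 23.95/2 = 11.98 mol.
Outlet amounts (n = n₀ + ν ξ):
  Q: 82.6 − 2(11.98) = 58.65
  R: 0 + 1(11.98) = 11.98
  P: 152.6 (inert)
Total out = 223.2 mol; y_R = 11.98 / 223.2 = 0.05365.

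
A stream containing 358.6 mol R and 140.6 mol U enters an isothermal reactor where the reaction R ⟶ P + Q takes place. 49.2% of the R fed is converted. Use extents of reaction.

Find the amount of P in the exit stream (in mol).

R reacted = 0.492 × 358.6 = 176.4 mol; ν_R = −1, so ξ = 176.4/1 = 176.4 mol.
Outlet amounts (n = n₀ + ν ξ):
  R: 358.6 − 1(176.4) = 182.2
  P: 0 + 1(176.4) = 176.4
  Q: 0 + 1(176.4) = 176.4
  U: 140.6 (inert)

176 mol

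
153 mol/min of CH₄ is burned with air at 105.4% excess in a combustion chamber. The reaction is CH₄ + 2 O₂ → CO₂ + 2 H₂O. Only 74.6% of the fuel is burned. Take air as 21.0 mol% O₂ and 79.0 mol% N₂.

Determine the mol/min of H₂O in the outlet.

228 mol/min

Stoichiometric O₂ = 2 × 153 = 306 mol/min; O₂ fed = 306 × 2.054 = 628.5 mol/min.
N₂ fed = 628.5 × 79/21 = 2364 mol/min.
Fuel reacted = 0.746 × 153 → ξ = 114.1 mol/min.
Outlet (n = n₀ + ν ξ):
  CH₄: 153 − 1(114.1) = 38.86
  O₂: 628.5 − 2(114.1) = 400.2
  N₂: 2364 (inert)
  CO₂: 0 + 1(114.1) = 114.1
  H₂O: 0 + 2(114.1) = 228.3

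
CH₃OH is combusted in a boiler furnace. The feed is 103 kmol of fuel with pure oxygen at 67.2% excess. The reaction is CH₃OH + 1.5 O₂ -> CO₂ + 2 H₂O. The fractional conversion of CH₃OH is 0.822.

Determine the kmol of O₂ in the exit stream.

Stoichiometric O₂ = 1.5 × 103 = 154.5 kmol; O₂ fed = 154.5 × 1.672 = 258.3 kmol.
Fuel reacted = 0.822 × 103 → ξ = 84.67 kmol.
Outlet (n = n₀ + ν ξ):
  CH₃OH: 103 − 1(84.67) = 18.33
  O₂: 258.3 − 1.5(84.67) = 131.3
  CO₂: 0 + 1(84.67) = 84.67
  H₂O: 0 + 2(84.67) = 169.3

131 kmol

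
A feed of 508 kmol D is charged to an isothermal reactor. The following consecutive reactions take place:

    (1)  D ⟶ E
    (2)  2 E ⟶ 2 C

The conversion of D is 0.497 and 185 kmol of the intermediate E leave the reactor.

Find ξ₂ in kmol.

ξ₂ = 33.7 kmol

Conversion of D: D consumed = 1ξ₁ = 0.497 × 508 → ξ₁ = 252.5 kmol.
E balance: n_E = 0 + 1ξ₁ − 2ξ₂ = 185 → ξ₂ = (1·252.5 − 185)/2 = 33.74 kmol.
Outlet amounts (n = n₀ + Σ ν·ξ):
  D: 508 − 1(252.5) = 255.5
  E: 0 + 1(252.5) − 2(33.74) = 185
  C: 0 + 2(33.74) = 67.48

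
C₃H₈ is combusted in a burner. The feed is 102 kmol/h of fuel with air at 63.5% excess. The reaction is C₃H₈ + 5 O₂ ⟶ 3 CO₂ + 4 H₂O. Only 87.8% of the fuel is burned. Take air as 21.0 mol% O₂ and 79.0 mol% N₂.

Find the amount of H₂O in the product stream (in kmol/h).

Stoichiometric O₂ = 5 × 102 = 510 kmol/h; O₂ fed = 510 × 1.635 = 833.9 kmol/h.
N₂ fed = 833.9 × 79/21 = 3137 kmol/h.
Fuel reacted = 0.878 × 102 → ξ = 89.56 kmol/h.
Outlet (n = n₀ + ν ξ):
  C₃H₈: 102 − 1(89.56) = 12.44
  O₂: 833.9 − 5(89.56) = 386.1
  N₂: 3137 (inert)
  CO₂: 0 + 3(89.56) = 268.7
  H₂O: 0 + 4(89.56) = 358.2

358 kmol/h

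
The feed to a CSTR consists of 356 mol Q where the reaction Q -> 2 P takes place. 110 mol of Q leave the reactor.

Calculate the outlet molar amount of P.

For Q: n = n₀ − 1ξ → 110 = 356 − 1ξ, giving ξ = 246 mol.
Outlet amounts (n = n₀ + ν ξ):
  Q: 356 − 1(246) = 110
  P: 0 + 2(246) = 492

492 mol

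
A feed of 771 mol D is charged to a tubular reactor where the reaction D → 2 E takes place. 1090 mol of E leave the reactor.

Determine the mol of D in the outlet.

For E: n = n₀ + 2ξ → 1090 = 0 + 2ξ, giving ξ = 545 mol.
Outlet amounts (n = n₀ + ν ξ):
  D: 771 − 1(545) = 226
  E: 0 + 2(545) = 1090

226 mol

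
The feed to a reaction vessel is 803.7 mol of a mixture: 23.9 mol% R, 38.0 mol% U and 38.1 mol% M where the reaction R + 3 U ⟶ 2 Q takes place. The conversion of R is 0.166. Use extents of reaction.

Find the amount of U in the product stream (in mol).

210 mol

R reacted = 0.166 × 192.1 = 31.89 mol; ν_R = −1, so ξ = 31.89/1 = 31.89 mol.
Outlet amounts (n = n₀ + ν ξ):
  R: 192.1 − 1(31.89) = 160.2
  U: 305.4 − 3(31.89) = 209.7
  Q: 0 + 2(31.89) = 63.77
  M: 306.2 (inert)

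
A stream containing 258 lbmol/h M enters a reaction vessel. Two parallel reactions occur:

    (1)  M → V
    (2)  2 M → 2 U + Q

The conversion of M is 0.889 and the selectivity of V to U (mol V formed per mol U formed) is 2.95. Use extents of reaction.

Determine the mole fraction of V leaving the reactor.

Conversion of M: M consumed = 0.889 × 258 = 229.4 lbmol/h = 1ξ₁ + 2ξ₂.
Selectivity: 1ξ₁ / (2ξ₂) = 2.95 → ξ₁ = 5.9 ξ₂.
Substitute: (1·5.9 + 2) ξ₂ = 229.4 → ξ₂ = 29.03 lbmol/h, ξ₁ = 171.3 lbmol/h.
Outlet amounts (n = n₀ + Σ ν·ξ):
  M: 258 − 1(171.3) − 2(29.03) = 28.64
  V: 0 + 1(171.3) = 171.3
  U: 0 + 2(29.03) = 58.07
  Q: 0 + 1(29.03) = 29.03
Total out = 287 lbmol/h; y_V = 171.3 / 287 = 0.5968.

0.597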